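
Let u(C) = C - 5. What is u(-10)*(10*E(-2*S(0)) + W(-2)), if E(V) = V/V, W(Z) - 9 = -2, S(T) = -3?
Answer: -255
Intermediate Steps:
W(Z) = 7 (W(Z) = 9 - 2 = 7)
E(V) = 1
u(C) = -5 + C
u(-10)*(10*E(-2*S(0)) + W(-2)) = (-5 - 10)*(10*1 + 7) = -15*(10 + 7) = -15*17 = -255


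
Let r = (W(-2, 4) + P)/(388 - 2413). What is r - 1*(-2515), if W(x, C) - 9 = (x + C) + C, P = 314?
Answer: 5092546/2025 ≈ 2514.8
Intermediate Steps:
W(x, C) = 9 + x + 2*C (W(x, C) = 9 + ((x + C) + C) = 9 + ((C + x) + C) = 9 + (x + 2*C) = 9 + x + 2*C)
r = -329/2025 (r = ((9 - 2 + 2*4) + 314)/(388 - 2413) = ((9 - 2 + 8) + 314)/(-2025) = (15 + 314)*(-1/2025) = 329*(-1/2025) = -329/2025 ≈ -0.16247)
r - 1*(-2515) = -329/2025 - 1*(-2515) = -329/2025 + 2515 = 5092546/2025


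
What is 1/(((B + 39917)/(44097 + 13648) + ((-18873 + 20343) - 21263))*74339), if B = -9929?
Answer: -57745/84963291772183 ≈ -6.7965e-10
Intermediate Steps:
1/(((B + 39917)/(44097 + 13648) + ((-18873 + 20343) - 21263))*74339) = 1/(((-9929 + 39917)/(44097 + 13648) + ((-18873 + 20343) - 21263))*74339) = (1/74339)/(29988/57745 + (1470 - 21263)) = (1/74339)/(29988*(1/57745) - 19793) = (1/74339)/(29988/57745 - 19793) = (1/74339)/(-1142916797/57745) = -57745/1142916797*1/74339 = -57745/84963291772183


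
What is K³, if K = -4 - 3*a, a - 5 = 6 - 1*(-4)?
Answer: -117649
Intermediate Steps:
a = 15 (a = 5 + (6 - 1*(-4)) = 5 + (6 + 4) = 5 + 10 = 15)
K = -49 (K = -4 - 3*15 = -4 - 45 = -49)
K³ = (-49)³ = -117649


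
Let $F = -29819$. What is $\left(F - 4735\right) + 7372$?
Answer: $-27182$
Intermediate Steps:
$\left(F - 4735\right) + 7372 = \left(-29819 - 4735\right) + 7372 = -34554 + 7372 = -27182$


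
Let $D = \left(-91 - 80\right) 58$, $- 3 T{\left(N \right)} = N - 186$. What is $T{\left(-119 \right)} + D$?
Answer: $- \frac{29449}{3} \approx -9816.3$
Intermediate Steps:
$T{\left(N \right)} = 62 - \frac{N}{3}$ ($T{\left(N \right)} = - \frac{N - 186}{3} = - \frac{-186 + N}{3} = 62 - \frac{N}{3}$)
$D = -9918$ ($D = \left(-171\right) 58 = -9918$)
$T{\left(-119 \right)} + D = \left(62 - - \frac{119}{3}\right) - 9918 = \left(62 + \frac{119}{3}\right) - 9918 = \frac{305}{3} - 9918 = - \frac{29449}{3}$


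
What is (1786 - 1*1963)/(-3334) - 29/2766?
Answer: 98224/2305461 ≈ 0.042605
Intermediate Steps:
(1786 - 1*1963)/(-3334) - 29/2766 = (1786 - 1963)*(-1/3334) - 29*1/2766 = -177*(-1/3334) - 29/2766 = 177/3334 - 29/2766 = 98224/2305461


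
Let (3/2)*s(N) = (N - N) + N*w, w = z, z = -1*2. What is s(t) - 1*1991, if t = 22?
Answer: -6061/3 ≈ -2020.3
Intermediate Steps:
z = -2
w = -2
s(N) = -4*N/3 (s(N) = 2*((N - N) + N*(-2))/3 = 2*(0 - 2*N)/3 = 2*(-2*N)/3 = -4*N/3)
s(t) - 1*1991 = -4/3*22 - 1*1991 = -88/3 - 1991 = -6061/3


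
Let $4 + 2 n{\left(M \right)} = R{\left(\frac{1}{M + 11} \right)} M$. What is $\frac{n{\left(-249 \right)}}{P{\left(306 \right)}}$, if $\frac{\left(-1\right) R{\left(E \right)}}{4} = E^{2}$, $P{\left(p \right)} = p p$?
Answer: $- \frac{56395}{2651958792} \approx -2.1265 \cdot 10^{-5}$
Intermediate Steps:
$P{\left(p \right)} = p^{2}$
$R{\left(E \right)} = - 4 E^{2}$
$n{\left(M \right)} = -2 - \frac{2 M}{\left(11 + M\right)^{2}}$ ($n{\left(M \right)} = -2 + \frac{- 4 \left(\frac{1}{M + 11}\right)^{2} M}{2} = -2 + \frac{- 4 \left(\frac{1}{11 + M}\right)^{2} M}{2} = -2 + \frac{- \frac{4}{\left(11 + M\right)^{2}} M}{2} = -2 + \frac{\left(-4\right) M \frac{1}{\left(11 + M\right)^{2}}}{2} = -2 - \frac{2 M}{\left(11 + M\right)^{2}}$)
$\frac{n{\left(-249 \right)}}{P{\left(306 \right)}} = \frac{-2 - - \frac{498}{\left(11 - 249\right)^{2}}}{306^{2}} = \frac{-2 - - \frac{498}{56644}}{93636} = \left(-2 - \left(-498\right) \frac{1}{56644}\right) \frac{1}{93636} = \left(-2 + \frac{249}{28322}\right) \frac{1}{93636} = \left(- \frac{56395}{28322}\right) \frac{1}{93636} = - \frac{56395}{2651958792}$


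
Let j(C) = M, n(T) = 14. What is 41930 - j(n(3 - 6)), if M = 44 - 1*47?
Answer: 41933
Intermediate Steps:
M = -3 (M = 44 - 47 = -3)
j(C) = -3
41930 - j(n(3 - 6)) = 41930 - 1*(-3) = 41930 + 3 = 41933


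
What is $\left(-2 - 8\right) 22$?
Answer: $-220$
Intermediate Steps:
$\left(-2 - 8\right) 22 = \left(-10\right) 22 = -220$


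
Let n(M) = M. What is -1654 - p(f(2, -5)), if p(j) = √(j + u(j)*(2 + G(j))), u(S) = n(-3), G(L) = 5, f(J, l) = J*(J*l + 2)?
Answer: -1654 - I*√37 ≈ -1654.0 - 6.0828*I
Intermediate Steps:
f(J, l) = J*(2 + J*l)
u(S) = -3
p(j) = √(-21 + j) (p(j) = √(j - 3*(2 + 5)) = √(j - 3*7) = √(j - 21) = √(-21 + j))
-1654 - p(f(2, -5)) = -1654 - √(-21 + 2*(2 + 2*(-5))) = -1654 - √(-21 + 2*(2 - 10)) = -1654 - √(-21 + 2*(-8)) = -1654 - √(-21 - 16) = -1654 - √(-37) = -1654 - I*√37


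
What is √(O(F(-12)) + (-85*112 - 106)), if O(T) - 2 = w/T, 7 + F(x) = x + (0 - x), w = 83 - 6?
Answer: I*√9635 ≈ 98.158*I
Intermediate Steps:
w = 77
F(x) = -7 (F(x) = -7 + (x + (0 - x)) = -7 + (x - x) = -7 + 0 = -7)
O(T) = 2 + 77/T
√(O(F(-12)) + (-85*112 - 106)) = √((2 + 77/(-7)) + (-85*112 - 106)) = √((2 + 77*(-⅐)) + (-9520 - 106)) = √((2 - 11) - 9626) = √(-9 - 9626) = √(-9635) = I*√9635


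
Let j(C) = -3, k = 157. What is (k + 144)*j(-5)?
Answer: -903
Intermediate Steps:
(k + 144)*j(-5) = (157 + 144)*(-3) = 301*(-3) = -903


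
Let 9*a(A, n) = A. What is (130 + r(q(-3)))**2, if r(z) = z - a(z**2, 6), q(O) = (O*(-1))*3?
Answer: 16900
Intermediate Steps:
a(A, n) = A/9
q(O) = -3*O (q(O) = -O*3 = -3*O)
r(z) = z - z**2/9
(130 + r(q(-3)))**2 = (130 + (-3*(-3))*(9 - (-3)*(-3))/9)**2 = (130 + (1/9)*9*(9 - 1*9))**2 = (130 + (1/9)*9*(9 - 9))**2 = (130 + (1/9)*9*0)**2 = (130 + 0)**2 = 130**2 = 16900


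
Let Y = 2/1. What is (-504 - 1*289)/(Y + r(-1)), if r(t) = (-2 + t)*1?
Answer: 793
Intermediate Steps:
r(t) = -2 + t
Y = 2 (Y = 1*2 = 2)
(-504 - 1*289)/(Y + r(-1)) = (-504 - 1*289)/(2 + (-2 - 1)) = (-504 - 289)/(2 - 3) = -793/(-1) = -1*(-793) = 793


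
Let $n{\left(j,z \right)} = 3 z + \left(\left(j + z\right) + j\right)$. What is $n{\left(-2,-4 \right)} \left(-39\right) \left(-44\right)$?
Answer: $-34320$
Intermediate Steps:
$n{\left(j,z \right)} = 2 j + 4 z$ ($n{\left(j,z \right)} = 3 z + \left(z + 2 j\right) = 2 j + 4 z$)
$n{\left(-2,-4 \right)} \left(-39\right) \left(-44\right) = \left(2 \left(-2\right) + 4 \left(-4\right)\right) \left(-39\right) \left(-44\right) = \left(-4 - 16\right) \left(-39\right) \left(-44\right) = \left(-20\right) \left(-39\right) \left(-44\right) = 780 \left(-44\right) = -34320$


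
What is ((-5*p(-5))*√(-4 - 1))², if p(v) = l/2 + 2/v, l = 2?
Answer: -45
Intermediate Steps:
p(v) = 1 + 2/v (p(v) = 2/2 + 2/v = 2*(½) + 2/v = 1 + 2/v)
((-5*p(-5))*√(-4 - 1))² = ((-5*(2 - 5)/(-5))*√(-4 - 1))² = ((-(-1)*(-3))*√(-5))² = ((-5*⅗)*(I*√5))² = (-3*I*√5)² = -45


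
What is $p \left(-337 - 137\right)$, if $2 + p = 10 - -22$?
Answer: $-14220$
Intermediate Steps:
$p = 30$ ($p = -2 + \left(10 - -22\right) = -2 + \left(10 + 22\right) = -2 + 32 = 30$)
$p \left(-337 - 137\right) = 30 \left(-337 - 137\right) = 30 \left(-474\right) = -14220$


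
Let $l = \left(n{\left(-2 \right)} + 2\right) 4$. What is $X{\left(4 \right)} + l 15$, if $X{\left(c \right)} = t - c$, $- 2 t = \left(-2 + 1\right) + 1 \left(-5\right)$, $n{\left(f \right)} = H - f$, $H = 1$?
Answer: $299$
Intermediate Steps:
$n{\left(f \right)} = 1 - f$
$t = 3$ ($t = - \frac{\left(-2 + 1\right) + 1 \left(-5\right)}{2} = - \frac{-1 - 5}{2} = \left(- \frac{1}{2}\right) \left(-6\right) = 3$)
$l = 20$ ($l = \left(\left(1 - -2\right) + 2\right) 4 = \left(\left(1 + 2\right) + 2\right) 4 = \left(3 + 2\right) 4 = 5 \cdot 4 = 20$)
$X{\left(c \right)} = 3 - c$
$X{\left(4 \right)} + l 15 = \left(3 - 4\right) + 20 \cdot 15 = \left(3 - 4\right) + 300 = -1 + 300 = 299$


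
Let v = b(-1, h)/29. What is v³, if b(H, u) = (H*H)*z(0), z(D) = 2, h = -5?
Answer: 8/24389 ≈ 0.00032802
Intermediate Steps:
b(H, u) = 2*H² (b(H, u) = (H*H)*2 = H²*2 = 2*H²)
v = 2/29 (v = (2*(-1)²)/29 = (2*1)*(1/29) = 2*(1/29) = 2/29 ≈ 0.068966)
v³ = (2/29)³ = 8/24389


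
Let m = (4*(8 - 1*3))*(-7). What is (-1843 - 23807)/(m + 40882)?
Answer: -12825/20371 ≈ -0.62957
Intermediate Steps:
m = -140 (m = (4*(8 - 3))*(-7) = (4*5)*(-7) = 20*(-7) = -140)
(-1843 - 23807)/(m + 40882) = (-1843 - 23807)/(-140 + 40882) = -25650/40742 = -25650*1/40742 = -12825/20371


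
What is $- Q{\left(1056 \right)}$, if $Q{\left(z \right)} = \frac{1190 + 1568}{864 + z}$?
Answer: $- \frac{1379}{960} \approx -1.4365$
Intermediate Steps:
$Q{\left(z \right)} = \frac{2758}{864 + z}$
$- Q{\left(1056 \right)} = - \frac{2758}{864 + 1056} = - \frac{2758}{1920} = \left(-1\right) \frac{1379}{960} = - \frac{1379}{960}$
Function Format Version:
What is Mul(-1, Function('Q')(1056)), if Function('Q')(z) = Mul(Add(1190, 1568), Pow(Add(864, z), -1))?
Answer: Rational(-1379, 960) ≈ -1.4365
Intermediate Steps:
Function('Q')(z) = Mul(2758, Pow(Add(864, z), -1))
Mul(-1, Function('Q')(1056)) = Mul(-1, Mul(2758, Pow(Add(864, 1056), -1))) = Mul(-1, Mul(2758, Pow(1920, -1))) = Mul(-1, Mul(2758, Rational(1, 1920))) = Mul(-1, Rational(1379, 960)) = Rational(-1379, 960)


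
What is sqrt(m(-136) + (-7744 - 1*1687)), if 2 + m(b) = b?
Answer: I*sqrt(9569) ≈ 97.821*I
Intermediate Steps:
m(b) = -2 + b
sqrt(m(-136) + (-7744 - 1*1687)) = sqrt((-2 - 136) + (-7744 - 1*1687)) = sqrt(-138 + (-7744 - 1687)) = sqrt(-138 - 9431) = sqrt(-9569) = I*sqrt(9569)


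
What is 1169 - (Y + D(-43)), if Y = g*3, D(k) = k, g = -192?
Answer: 1788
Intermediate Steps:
Y = -576 (Y = -192*3 = -576)
1169 - (Y + D(-43)) = 1169 - (-576 - 43) = 1169 - 1*(-619) = 1169 + 619 = 1788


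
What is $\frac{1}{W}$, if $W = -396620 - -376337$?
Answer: $- \frac{1}{20283} \approx -4.9302 \cdot 10^{-5}$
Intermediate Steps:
$W = -20283$ ($W = -396620 + 376337 = -20283$)
$\frac{1}{W} = \frac{1}{-20283} = - \frac{1}{20283}$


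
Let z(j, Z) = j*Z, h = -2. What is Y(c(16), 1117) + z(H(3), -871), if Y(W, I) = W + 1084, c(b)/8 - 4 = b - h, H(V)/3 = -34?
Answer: 90102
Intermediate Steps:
H(V) = -102 (H(V) = 3*(-34) = -102)
c(b) = 48 + 8*b (c(b) = 32 + 8*(b - 1*(-2)) = 32 + 8*(b + 2) = 32 + 8*(2 + b) = 32 + (16 + 8*b) = 48 + 8*b)
Y(W, I) = 1084 + W
z(j, Z) = Z*j
Y(c(16), 1117) + z(H(3), -871) = (1084 + (48 + 8*16)) - 871*(-102) = (1084 + (48 + 128)) + 88842 = (1084 + 176) + 88842 = 1260 + 88842 = 90102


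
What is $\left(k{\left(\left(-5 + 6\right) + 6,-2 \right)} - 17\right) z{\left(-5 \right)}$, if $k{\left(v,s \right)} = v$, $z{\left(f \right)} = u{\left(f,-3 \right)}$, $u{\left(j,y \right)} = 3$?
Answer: $-30$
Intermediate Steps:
$z{\left(f \right)} = 3$
$\left(k{\left(\left(-5 + 6\right) + 6,-2 \right)} - 17\right) z{\left(-5 \right)} = \left(\left(\left(-5 + 6\right) + 6\right) - 17\right) 3 = \left(\left(1 + 6\right) - 17\right) 3 = \left(7 - 17\right) 3 = \left(-10\right) 3 = -30$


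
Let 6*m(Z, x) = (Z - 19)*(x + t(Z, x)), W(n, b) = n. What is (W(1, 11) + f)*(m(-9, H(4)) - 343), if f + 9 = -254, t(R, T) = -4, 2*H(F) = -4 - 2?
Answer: 243922/3 ≈ 81307.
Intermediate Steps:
H(F) = -3 (H(F) = (-4 - 2)/2 = (1/2)*(-6) = -3)
m(Z, x) = (-19 + Z)*(-4 + x)/6 (m(Z, x) = ((Z - 19)*(x - 4))/6 = ((-19 + Z)*(-4 + x))/6 = (-19 + Z)*(-4 + x)/6)
f = -263 (f = -9 - 254 = -263)
(W(1, 11) + f)*(m(-9, H(4)) - 343) = (1 - 263)*((38/3 - 19/6*(-3) - 2/3*(-9) + (1/6)*(-9)*(-3)) - 343) = -262*((38/3 + 19/2 + 6 + 9/2) - 343) = -262*(98/3 - 343) = -262*(-931/3) = 243922/3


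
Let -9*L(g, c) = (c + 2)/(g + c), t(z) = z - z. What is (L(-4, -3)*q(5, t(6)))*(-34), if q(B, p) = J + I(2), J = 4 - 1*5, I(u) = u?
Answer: 34/63 ≈ 0.53968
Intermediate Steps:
t(z) = 0
J = -1 (J = 4 - 5 = -1)
L(g, c) = -(2 + c)/(9*(c + g)) (L(g, c) = -(c + 2)/(9*(g + c)) = -(2 + c)/(9*(c + g)))
q(B, p) = 1 (q(B, p) = -1 + 2 = 1)
(L(-4, -3)*q(5, t(6)))*(-34) = (((-2 - 1*(-3))/(9*(-3 - 4)))*1)*(-34) = (((⅑)*(-2 + 3)/(-7))*1)*(-34) = (((⅑)*(-⅐)*1)*1)*(-34) = -1/63*1*(-34) = -1/63*(-34) = 34/63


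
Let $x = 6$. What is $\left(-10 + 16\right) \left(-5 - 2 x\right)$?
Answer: $-102$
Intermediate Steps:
$\left(-10 + 16\right) \left(-5 - 2 x\right) = \left(-10 + 16\right) \left(-5 - 12\right) = 6 \left(-5 - 12\right) = 6 \left(-17\right) = -102$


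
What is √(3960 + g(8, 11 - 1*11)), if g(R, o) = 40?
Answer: 20*√10 ≈ 63.246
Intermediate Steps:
√(3960 + g(8, 11 - 1*11)) = √(3960 + 40) = √4000 = 20*√10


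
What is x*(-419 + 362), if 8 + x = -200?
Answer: 11856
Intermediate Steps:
x = -208 (x = -8 - 200 = -208)
x*(-419 + 362) = -208*(-419 + 362) = -208*(-57) = 11856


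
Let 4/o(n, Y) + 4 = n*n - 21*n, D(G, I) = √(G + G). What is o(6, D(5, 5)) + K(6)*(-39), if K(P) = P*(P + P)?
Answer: -131978/47 ≈ -2808.0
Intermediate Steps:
K(P) = 2*P² (K(P) = P*(2*P) = 2*P²)
D(G, I) = √2*√G (D(G, I) = √(2*G) = √2*√G)
o(n, Y) = 4/(-4 + n² - 21*n) (o(n, Y) = 4/(-4 + (n*n - 21*n)) = 4/(-4 + (n² - 21*n)) = 4/(-4 + n² - 21*n))
o(6, D(5, 5)) + K(6)*(-39) = 4/(-4 + 6² - 21*6) + (2*6²)*(-39) = 4/(-4 + 36 - 126) + (2*36)*(-39) = 4/(-94) + 72*(-39) = 4*(-1/94) - 2808 = -2/47 - 2808 = -131978/47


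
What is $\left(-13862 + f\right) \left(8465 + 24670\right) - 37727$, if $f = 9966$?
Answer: $-129131687$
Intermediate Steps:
$\left(-13862 + f\right) \left(8465 + 24670\right) - 37727 = \left(-13862 + 9966\right) \left(8465 + 24670\right) - 37727 = \left(-3896\right) 33135 - 37727 = -129093960 - 37727 = -129131687$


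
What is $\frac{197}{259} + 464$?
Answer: $\frac{120373}{259} \approx 464.76$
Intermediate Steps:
$\frac{197}{259} + 464 = \frac{120373}{259}$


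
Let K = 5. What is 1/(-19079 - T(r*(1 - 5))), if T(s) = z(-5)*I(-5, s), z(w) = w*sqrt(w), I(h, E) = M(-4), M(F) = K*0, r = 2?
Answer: -1/19079 ≈ -5.2414e-5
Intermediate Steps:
M(F) = 0 (M(F) = 5*0 = 0)
I(h, E) = 0
z(w) = w**(3/2)
T(s) = 0 (T(s) = (-5)**(3/2)*0 = -5*I*sqrt(5)*0 = 0)
1/(-19079 - T(r*(1 - 5))) = 1/(-19079 - 1*0) = 1/(-19079 + 0) = 1/(-19079) = -1/19079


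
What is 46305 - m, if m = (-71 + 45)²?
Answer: 45629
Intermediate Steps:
m = 676 (m = (-26)² = 676)
46305 - m = 46305 - 1*676 = 46305 - 676 = 45629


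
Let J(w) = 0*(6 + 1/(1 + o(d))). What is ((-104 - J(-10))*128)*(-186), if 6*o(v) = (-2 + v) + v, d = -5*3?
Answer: 2476032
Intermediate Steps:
d = -15
o(v) = -⅓ + v/3 (o(v) = ((-2 + v) + v)/6 = (-2 + 2*v)/6 = -⅓ + v/3)
J(w) = 0 (J(w) = 0*(6 + 1/(1 + (-⅓ + (⅓)*(-15)))) = 0*(6 + 1/(1 + (-⅓ - 5))) = 0*(6 + 1/(1 - 16/3)) = 0*(6 + 1/(-13/3)) = 0*(6 - 3/13) = 0*(75/13) = 0)
((-104 - J(-10))*128)*(-186) = ((-104 - 1*0)*128)*(-186) = ((-104 + 0)*128)*(-186) = -104*128*(-186) = -13312*(-186) = 2476032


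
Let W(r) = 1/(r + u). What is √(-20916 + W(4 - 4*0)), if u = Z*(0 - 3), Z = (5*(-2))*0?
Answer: I*√83663/2 ≈ 144.62*I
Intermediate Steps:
Z = 0 (Z = -10*0 = 0)
u = 0 (u = 0*(0 - 3) = 0*(-3) = 0)
W(r) = 1/r (W(r) = 1/(r + 0) = 1/r)
√(-20916 + W(4 - 4*0)) = √(-20916 + 1/(4 - 4*0)) = √(-20916 + 1/(4 + 0)) = √(-20916 + 1/4) = √(-20916 + ¼) = √(-83663/4) = I*√83663/2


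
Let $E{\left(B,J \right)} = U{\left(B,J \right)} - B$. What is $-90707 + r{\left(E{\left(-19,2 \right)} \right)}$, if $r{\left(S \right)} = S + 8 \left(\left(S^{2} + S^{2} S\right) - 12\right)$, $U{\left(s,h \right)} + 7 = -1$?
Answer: $-79176$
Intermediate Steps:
$U{\left(s,h \right)} = -8$ ($U{\left(s,h \right)} = -7 - 1 = -8$)
$E{\left(B,J \right)} = -8 - B$
$r{\left(S \right)} = -96 + S + 8 S^{2} + 8 S^{3}$ ($r{\left(S \right)} = S + 8 \left(\left(S^{2} + S^{3}\right) - 12\right) = S + 8 \left(-12 + S^{2} + S^{3}\right) = S + \left(-96 + 8 S^{2} + 8 S^{3}\right) = -96 + S + 8 S^{2} + 8 S^{3}$)
$-90707 + r{\left(E{\left(-19,2 \right)} \right)} = -90707 + \left(-96 - -11 + 8 \left(-8 - -19\right)^{2} + 8 \left(-8 - -19\right)^{3}\right) = -90707 + \left(-96 + \left(-8 + 19\right) + 8 \left(-8 + 19\right)^{2} + 8 \left(-8 + 19\right)^{3}\right) = -90707 + \left(-96 + 11 + 8 \cdot 11^{2} + 8 \cdot 11^{3}\right) = -90707 + \left(-96 + 11 + 8 \cdot 121 + 8 \cdot 1331\right) = -90707 + \left(-96 + 11 + 968 + 10648\right) = -90707 + 11531 = -79176$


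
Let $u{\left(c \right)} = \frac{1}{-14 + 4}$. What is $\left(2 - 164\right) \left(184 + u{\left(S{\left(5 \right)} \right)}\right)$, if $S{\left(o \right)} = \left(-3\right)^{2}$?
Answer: $- \frac{148959}{5} \approx -29792.0$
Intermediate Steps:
$S{\left(o \right)} = 9$
$u{\left(c \right)} = - \frac{1}{10}$ ($u{\left(c \right)} = \frac{1}{-10} = - \frac{1}{10}$)
$\left(2 - 164\right) \left(184 + u{\left(S{\left(5 \right)} \right)}\right) = \left(2 - 164\right) \left(184 - \frac{1}{10}\right) = \left(-162\right) \frac{1839}{10} = - \frac{148959}{5}$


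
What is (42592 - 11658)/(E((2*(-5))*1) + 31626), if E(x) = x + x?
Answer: 15467/15803 ≈ 0.97874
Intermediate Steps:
E(x) = 2*x
(42592 - 11658)/(E((2*(-5))*1) + 31626) = (42592 - 11658)/(2*((2*(-5))*1) + 31626) = 30934/(2*(-10*1) + 31626) = 30934/(2*(-10) + 31626) = 30934/(-20 + 31626) = 30934/31606 = 30934*(1/31606) = 15467/15803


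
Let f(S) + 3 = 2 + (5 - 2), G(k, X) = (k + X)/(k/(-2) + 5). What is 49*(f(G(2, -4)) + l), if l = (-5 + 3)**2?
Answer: 294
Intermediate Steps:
G(k, X) = (X + k)/(5 - k/2) (G(k, X) = (X + k)/(k*(-1/2) + 5) = (X + k)/(-k/2 + 5) = (X + k)/(5 - k/2))
f(S) = 2 (f(S) = -3 + (2 + (5 - 2)) = -3 + (2 + 3) = -3 + 5 = 2)
l = 4 (l = (-2)**2 = 4)
49*(f(G(2, -4)) + l) = 49*(2 + 4) = 49*6 = 294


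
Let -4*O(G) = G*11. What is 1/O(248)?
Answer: -1/682 ≈ -0.0014663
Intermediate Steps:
O(G) = -11*G/4 (O(G) = -G*11/4 = -11*G/4)
1/O(248) = 1/(-11/4*248) = 1/(-682) = -1/682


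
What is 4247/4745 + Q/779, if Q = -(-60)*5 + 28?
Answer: 118653/90155 ≈ 1.3161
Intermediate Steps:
Q = 328 (Q = -12*(-25) + 28 = 300 + 28 = 328)
4247/4745 + Q/779 = 4247/4745 + 328/779 = 4247*(1/4745) + 328*(1/779) = 4247/4745 + 8/19 = 118653/90155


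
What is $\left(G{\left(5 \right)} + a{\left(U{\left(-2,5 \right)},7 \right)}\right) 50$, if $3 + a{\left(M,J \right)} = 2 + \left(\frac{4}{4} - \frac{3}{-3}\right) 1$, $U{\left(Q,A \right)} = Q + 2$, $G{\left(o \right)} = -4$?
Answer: $-150$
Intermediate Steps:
$U{\left(Q,A \right)} = 2 + Q$
$a{\left(M,J \right)} = 1$ ($a{\left(M,J \right)} = -3 + \left(2 + \left(\frac{4}{4} - \frac{3}{-3}\right) 1\right) = -3 + \left(2 + \left(4 \cdot \frac{1}{4} - -1\right) 1\right) = -3 + \left(2 + \left(1 + 1\right) 1\right) = -3 + \left(2 + 2 \cdot 1\right) = -3 + \left(2 + 2\right) = -3 + 4 = 1$)
$\left(G{\left(5 \right)} + a{\left(U{\left(-2,5 \right)},7 \right)}\right) 50 = \left(-4 + 1\right) 50 = \left(-3\right) 50 = -150$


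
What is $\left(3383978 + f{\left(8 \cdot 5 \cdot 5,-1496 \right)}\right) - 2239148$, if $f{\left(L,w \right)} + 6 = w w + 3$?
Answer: $3382843$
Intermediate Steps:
$f{\left(L,w \right)} = -3 + w^{2}$ ($f{\left(L,w \right)} = -6 + \left(w w + 3\right) = -6 + \left(w^{2} + 3\right) = -6 + \left(3 + w^{2}\right) = -3 + w^{2}$)
$\left(3383978 + f{\left(8 \cdot 5 \cdot 5,-1496 \right)}\right) - 2239148 = \left(3383978 - \left(3 - \left(-1496\right)^{2}\right)\right) - 2239148 = \left(3383978 + \left(-3 + 2238016\right)\right) - 2239148 = \left(3383978 + 2238013\right) - 2239148 = 5621991 - 2239148 = 3382843$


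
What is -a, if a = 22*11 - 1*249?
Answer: 7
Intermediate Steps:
a = -7 (a = 242 - 249 = -7)
-a = -1*(-7) = 7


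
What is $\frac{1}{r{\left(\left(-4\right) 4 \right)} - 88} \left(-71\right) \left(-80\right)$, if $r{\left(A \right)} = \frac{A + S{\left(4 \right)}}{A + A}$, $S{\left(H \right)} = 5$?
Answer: $- \frac{36352}{561} \approx -64.799$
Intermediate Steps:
$r{\left(A \right)} = \frac{5 + A}{2 A}$ ($r{\left(A \right)} = \frac{A + 5}{A + A} = \frac{5 + A}{2 A}$)
$\frac{1}{r{\left(\left(-4\right) 4 \right)} - 88} \left(-71\right) \left(-80\right) = \frac{1}{\frac{5 - 16}{2 \left(\left(-4\right) 4\right)} - 88} \left(-71\right) \left(-80\right) = \frac{1}{\frac{5 - 16}{2 \left(-16\right)} - 88} \left(-71\right) \left(-80\right) = \frac{1}{\frac{1}{2} \left(- \frac{1}{16}\right) \left(-11\right) - 88} \left(-71\right) \left(-80\right) = \frac{1}{\frac{11}{32} - 88} \left(-71\right) \left(-80\right) = \frac{1}{- \frac{2805}{32}} \left(-71\right) \left(-80\right) = \left(- \frac{32}{2805}\right) \left(-71\right) \left(-80\right) = \frac{2272}{2805} \left(-80\right) = - \frac{36352}{561}$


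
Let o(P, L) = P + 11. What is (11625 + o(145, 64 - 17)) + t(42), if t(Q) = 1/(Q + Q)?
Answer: 989605/84 ≈ 11781.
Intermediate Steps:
t(Q) = 1/(2*Q)
o(P, L) = 11 + P
(11625 + o(145, 64 - 17)) + t(42) = (11625 + (11 + 145)) + (½)/42 = (11625 + 156) + (½)*(1/42) = 11781 + 1/84 = 989605/84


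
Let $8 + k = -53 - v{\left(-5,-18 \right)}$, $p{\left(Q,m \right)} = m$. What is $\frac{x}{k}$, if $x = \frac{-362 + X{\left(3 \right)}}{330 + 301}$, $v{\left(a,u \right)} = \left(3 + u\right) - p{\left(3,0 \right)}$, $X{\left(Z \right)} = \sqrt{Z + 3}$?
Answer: $\frac{181}{14513} - \frac{\sqrt{6}}{29026} \approx 0.012387$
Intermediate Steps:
$X{\left(Z \right)} = \sqrt{3 + Z}$
$v{\left(a,u \right)} = 3 + u$ ($v{\left(a,u \right)} = \left(3 + u\right) - 0 = \left(3 + u\right) + 0 = 3 + u$)
$k = -46$ ($k = -8 - 38 = -46$)
$x = - \frac{362}{631} + \frac{\sqrt{6}}{631}$ ($x = \frac{-362 + \sqrt{3 + 3}}{330 + 301} = \frac{-362 + \sqrt{6}}{631} = \left(-362 + \sqrt{6}\right) \frac{1}{631} = - \frac{362}{631} + \frac{\sqrt{6}}{631} \approx -0.56981$)
$\frac{x}{k} = \frac{- \frac{362}{631} + \frac{\sqrt{6}}{631}}{-46} = \left(- \frac{362}{631} + \frac{\sqrt{6}}{631}\right) \left(- \frac{1}{46}\right) = \frac{181}{14513} - \frac{\sqrt{6}}{29026}$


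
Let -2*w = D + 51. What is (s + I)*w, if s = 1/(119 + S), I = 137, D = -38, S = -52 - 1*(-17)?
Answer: -149617/168 ≈ -890.58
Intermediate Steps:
S = -35 (S = -52 + 17 = -35)
s = 1/84 (s = 1/(119 - 35) = 1/84 ≈ 0.011905)
w = -13/2 (w = -(-38 + 51)/2 = -½*13 = -13/2 ≈ -6.5000)
(s + I)*w = (1/84 + 137)*(-13/2) = (11509/84)*(-13/2) = -149617/168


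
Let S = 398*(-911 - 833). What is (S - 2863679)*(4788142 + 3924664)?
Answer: -30998342771546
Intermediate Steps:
S = -694112 (S = 398*(-1744) = -694112)
(S - 2863679)*(4788142 + 3924664) = (-694112 - 2863679)*(4788142 + 3924664) = -3557791*8712806 = -30998342771546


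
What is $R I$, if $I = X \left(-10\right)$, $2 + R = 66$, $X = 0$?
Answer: $0$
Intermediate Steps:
$R = 64$ ($R = -2 + 66 = 64$)
$I = 0$ ($I = 0 \left(-10\right) = 0$)
$R I = 64 \cdot 0 = 0$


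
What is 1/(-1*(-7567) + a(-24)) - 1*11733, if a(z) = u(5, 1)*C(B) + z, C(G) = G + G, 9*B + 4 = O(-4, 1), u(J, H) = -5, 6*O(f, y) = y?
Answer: -2390903781/203776 ≈ -11733.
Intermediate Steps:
O(f, y) = y/6
B = -23/54 (B = -4/9 + ((⅙)*1)/9 = -4/9 + (⅑)*(⅙) = -4/9 + 1/54 = -23/54 ≈ -0.42593)
C(G) = 2*G
a(z) = 115/27 + z (a(z) = -10*(-23)/54 + z = -5*(-23/27) + z = 115/27 + z)
1/(-1*(-7567) + a(-24)) - 1*11733 = 1/(-1*(-7567) + (115/27 - 24)) - 1*11733 = 1/(7567 - 533/27) - 11733 = 1/(203776/27) - 11733 = 27/203776 - 11733 = -2390903781/203776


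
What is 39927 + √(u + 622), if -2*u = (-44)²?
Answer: 39927 + I*√346 ≈ 39927.0 + 18.601*I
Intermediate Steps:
u = -968 (u = -½*(-44)² = -½*1936 = -968)
39927 + √(u + 622) = 39927 + √(-968 + 622) = 39927 + √(-346) = 39927 + I*√346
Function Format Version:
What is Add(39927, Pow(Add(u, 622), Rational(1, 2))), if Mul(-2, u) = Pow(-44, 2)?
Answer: Add(39927, Mul(I, Pow(346, Rational(1, 2)))) ≈ Add(39927., Mul(18.601, I))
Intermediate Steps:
u = -968 (u = Mul(Rational(-1, 2), Pow(-44, 2)) = Mul(Rational(-1, 2), 1936) = -968)
Add(39927, Pow(Add(u, 622), Rational(1, 2))) = Add(39927, Pow(Add(-968, 622), Rational(1, 2))) = Add(39927, Pow(-346, Rational(1, 2))) = Add(39927, Mul(I, Pow(346, Rational(1, 2))))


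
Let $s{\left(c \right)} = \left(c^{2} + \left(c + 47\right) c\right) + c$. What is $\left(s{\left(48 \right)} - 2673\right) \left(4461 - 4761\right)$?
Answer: $-1271700$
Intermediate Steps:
$s{\left(c \right)} = c + c^{2} + c \left(47 + c\right)$ ($s{\left(c \right)} = \left(c^{2} + \left(47 + c\right) c\right) + c = \left(c^{2} + c \left(47 + c\right)\right) + c = c + c^{2} + c \left(47 + c\right)$)
$\left(s{\left(48 \right)} - 2673\right) \left(4461 - 4761\right) = \left(2 \cdot 48 \left(24 + 48\right) - 2673\right) \left(4461 - 4761\right) = \left(2 \cdot 48 \cdot 72 - 2673\right) \left(-300\right) = \left(6912 - 2673\right) \left(-300\right) = 4239 \left(-300\right) = -1271700$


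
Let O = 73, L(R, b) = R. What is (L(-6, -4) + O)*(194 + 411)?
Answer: 40535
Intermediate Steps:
(L(-6, -4) + O)*(194 + 411) = (-6 + 73)*(194 + 411) = 67*605 = 40535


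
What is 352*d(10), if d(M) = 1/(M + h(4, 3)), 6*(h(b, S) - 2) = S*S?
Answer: 704/27 ≈ 26.074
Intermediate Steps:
h(b, S) = 2 + S²/6 (h(b, S) = 2 + (S*S)/6 = 2 + S²/6)
d(M) = 1/(7/2 + M) (d(M) = 1/(M + (2 + (⅙)*3²)) = 1/(M + (2 + (⅙)*9)) = 1/(M + (2 + 3/2)) = 1/(M + 7/2) = 1/(7/2 + M))
352*d(10) = 352*(2/(7 + 2*10)) = 352*(2/(7 + 20)) = 352*(2/27) = 704/27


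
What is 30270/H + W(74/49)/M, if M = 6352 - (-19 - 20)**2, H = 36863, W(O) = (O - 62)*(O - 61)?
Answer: 669607254150/427582452353 ≈ 1.5660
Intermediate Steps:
W(O) = (-62 + O)*(-61 + O)
M = 4831 (M = 6352 - 1*(-39)**2 = 6352 - 1*1521 = 6352 - 1521 = 4831)
30270/H + W(74/49)/M = 30270/36863 + (3782 + (74/49)**2 - 9102/49)/4831 = 30270*(1/36863) + (3782 + (74*(1/49))**2 - 9102/49)*(1/4831) = 30270/36863 + (3782 + (74/49)**2 - 123*74/49)*(1/4831) = 30270/36863 + (3782 + 5476/2401 - 9102/49)*(1/4831) = 30270/36863 + (8640060/2401)*(1/4831) = 30270/36863 + 8640060/11599231 = 669607254150/427582452353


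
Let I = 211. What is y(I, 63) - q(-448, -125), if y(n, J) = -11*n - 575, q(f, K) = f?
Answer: -2448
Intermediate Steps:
y(n, J) = -575 - 11*n
y(I, 63) - q(-448, -125) = (-575 - 11*211) - 1*(-448) = (-575 - 2321) + 448 = -2896 + 448 = -2448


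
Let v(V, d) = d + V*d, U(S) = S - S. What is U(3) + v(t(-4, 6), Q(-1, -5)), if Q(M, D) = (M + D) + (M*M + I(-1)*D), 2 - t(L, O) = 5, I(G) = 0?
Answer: 10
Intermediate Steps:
U(S) = 0
t(L, O) = -3 (t(L, O) = 2 - 1*5 = 2 - 5 = -3)
Q(M, D) = D + M + M**2 (Q(M, D) = (M + D) + (M*M + 0*D) = (D + M) + (M**2 + 0) = (D + M) + M**2 = D + M + M**2)
U(3) + v(t(-4, 6), Q(-1, -5)) = 0 + (-5 - 1 + (-1)**2)*(1 - 3) = 0 + (-5 - 1 + 1)*(-2) = 0 - 5*(-2) = 0 + 10 = 10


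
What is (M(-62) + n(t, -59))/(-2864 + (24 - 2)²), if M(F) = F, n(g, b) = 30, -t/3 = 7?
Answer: 8/595 ≈ 0.013445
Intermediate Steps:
t = -21 (t = -3*7 = -21)
(M(-62) + n(t, -59))/(-2864 + (24 - 2)²) = (-62 + 30)/(-2864 + (24 - 2)²) = -32/(-2864 + 22²) = -32/(-2864 + 484) = -32/(-2380) = -32*(-1/2380) = 8/595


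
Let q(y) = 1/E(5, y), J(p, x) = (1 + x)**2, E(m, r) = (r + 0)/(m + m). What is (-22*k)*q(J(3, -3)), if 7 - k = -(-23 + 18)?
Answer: -110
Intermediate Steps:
E(m, r) = r/(2*m) (E(m, r) = r/((2*m)) = r*(1/(2*m)) = r/(2*m))
k = 2 (k = 7 - (-1)*(-23 + 18) = 7 - (-1)*(-5) = 7 - 1*5 = 7 - 5 = 2)
q(y) = 10/y (q(y) = 1/((1/2)*y/5) = 1/((1/2)*y*(1/5)) = 1/(y/10) = 10/y)
(-22*k)*q(J(3, -3)) = (-22*2)*(10/((1 - 3)**2)) = -440/((-2)**2) = -440/4 = -44*5/2 = -110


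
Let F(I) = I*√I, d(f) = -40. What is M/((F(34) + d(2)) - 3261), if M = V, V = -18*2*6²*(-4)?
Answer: -5704128/3619099 - 58752*√34/3619099 ≈ -1.6708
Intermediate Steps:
F(I) = I^(3/2)
V = 5184 (V = -18*2*36*(-4) = -1296*(-4) = -18*(-288) = 5184)
M = 5184
M/((F(34) + d(2)) - 3261) = 5184/((34^(3/2) - 40) - 3261) = 5184/((34*√34 - 40) - 3261) = 5184/((-40 + 34*√34) - 3261) = 5184/(-3301 + 34*√34)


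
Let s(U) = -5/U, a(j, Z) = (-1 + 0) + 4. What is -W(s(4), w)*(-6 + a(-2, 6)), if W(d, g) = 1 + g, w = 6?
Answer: 21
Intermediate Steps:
a(j, Z) = 3 (a(j, Z) = -1 + 4 = 3)
-W(s(4), w)*(-6 + a(-2, 6)) = -(1 + 6)*(-6 + 3) = -7*(-3) = -1*(-21) = 21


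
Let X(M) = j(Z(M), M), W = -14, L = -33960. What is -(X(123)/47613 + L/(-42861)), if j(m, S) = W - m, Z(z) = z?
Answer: -537021841/680246931 ≈ -0.78945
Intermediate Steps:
j(m, S) = -14 - m
X(M) = -14 - M
-(X(123)/47613 + L/(-42861)) = -((-14 - 1*123)/47613 - 33960/(-42861)) = -((-14 - 123)*(1/47613) - 33960*(-1/42861)) = -(-137*1/47613 + 11320/14287) = -(-137/47613 + 11320/14287) = -1*537021841/680246931 = -537021841/680246931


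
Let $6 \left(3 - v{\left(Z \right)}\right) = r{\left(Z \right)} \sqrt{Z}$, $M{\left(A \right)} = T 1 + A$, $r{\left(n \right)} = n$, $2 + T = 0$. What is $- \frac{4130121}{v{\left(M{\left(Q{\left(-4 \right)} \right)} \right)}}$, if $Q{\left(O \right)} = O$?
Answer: $- \frac{4130121}{5} + \frac{1376707 i \sqrt{6}}{5} \approx -8.2602 \cdot 10^{5} + 6.7445 \cdot 10^{5} i$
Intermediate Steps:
$T = -2$ ($T = -2 + 0 = -2$)
$M{\left(A \right)} = -2 + A$ ($M{\left(A \right)} = \left(-2\right) 1 + A = -2 + A$)
$v{\left(Z \right)} = 3 - \frac{Z^{\frac{3}{2}}}{6}$ ($v{\left(Z \right)} = 3 - \frac{Z \sqrt{Z}}{6} = 3 - \frac{Z^{\frac{3}{2}}}{6}$)
$- \frac{4130121}{v{\left(M{\left(Q{\left(-4 \right)} \right)} \right)}} = - \frac{4130121}{3 - \frac{\left(-2 - 4\right)^{\frac{3}{2}}}{6}} = - \frac{4130121}{3 - \frac{\left(-6\right)^{\frac{3}{2}}}{6}} = - \frac{4130121}{3 - \frac{\left(-6\right) i \sqrt{6}}{6}} = - \frac{4130121}{3 + i \sqrt{6}}$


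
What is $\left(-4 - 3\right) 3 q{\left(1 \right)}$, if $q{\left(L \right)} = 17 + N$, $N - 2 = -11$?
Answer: $-168$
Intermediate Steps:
$N = -9$ ($N = 2 - 11 = -9$)
$q{\left(L \right)} = 8$ ($q{\left(L \right)} = 17 - 9 = 8$)
$\left(-4 - 3\right) 3 q{\left(1 \right)} = \left(-4 - 3\right) 3 \cdot 8 = \left(-7\right) 3 \cdot 8 = \left(-21\right) 8 = -168$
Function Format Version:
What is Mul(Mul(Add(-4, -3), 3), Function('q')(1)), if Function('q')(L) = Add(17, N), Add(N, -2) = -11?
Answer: -168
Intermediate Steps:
N = -9 (N = Add(2, -11) = -9)
Function('q')(L) = 8 (Function('q')(L) = Add(17, -9) = 8)
Mul(Mul(Add(-4, -3), 3), Function('q')(1)) = Mul(Mul(Add(-4, -3), 3), 8) = Mul(Mul(-7, 3), 8) = Mul(-21, 8) = -168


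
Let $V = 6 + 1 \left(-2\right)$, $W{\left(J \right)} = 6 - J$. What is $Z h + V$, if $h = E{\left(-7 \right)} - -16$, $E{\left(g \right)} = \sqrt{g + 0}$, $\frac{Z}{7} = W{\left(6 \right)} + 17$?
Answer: $1908 + 119 i \sqrt{7} \approx 1908.0 + 314.84 i$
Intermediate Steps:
$Z = 119$ ($Z = 7 \left(\left(6 - 6\right) + 17\right) = 7 \left(0 + 17\right) = 7 \cdot 17 = 119$)
$E{\left(g \right)} = \sqrt{g}$
$V = 4$ ($V = 6 - 2 = 4$)
$h = 16 + i \sqrt{7}$ ($h = \sqrt{-7} - -16 = i \sqrt{7} + 16 = 16 + i \sqrt{7} \approx 16.0 + 2.6458 i$)
$Z h + V = 119 \left(16 + i \sqrt{7}\right) + 4 = \left(1904 + 119 i \sqrt{7}\right) + 4 = 1908 + 119 i \sqrt{7}$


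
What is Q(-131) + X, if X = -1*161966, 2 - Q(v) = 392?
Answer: -162356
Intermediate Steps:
Q(v) = -390 (Q(v) = 2 - 1*392 = 2 - 392 = -390)
X = -161966
Q(-131) + X = -390 - 161966 = -162356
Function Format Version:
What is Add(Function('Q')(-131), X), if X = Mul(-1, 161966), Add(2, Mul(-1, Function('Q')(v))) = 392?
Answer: -162356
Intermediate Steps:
Function('Q')(v) = -390 (Function('Q')(v) = Add(2, Mul(-1, 392)) = Add(2, -392) = -390)
X = -161966
Add(Function('Q')(-131), X) = Add(-390, -161966) = -162356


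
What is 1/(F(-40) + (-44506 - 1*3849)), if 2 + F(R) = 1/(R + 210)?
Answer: -170/8220689 ≈ -2.0680e-5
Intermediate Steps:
F(R) = -2 + 1/(210 + R) (F(R) = -2 + 1/(R + 210) = -2 + 1/(210 + R))
1/(F(-40) + (-44506 - 1*3849)) = 1/((-419 - 2*(-40))/(210 - 40) + (-44506 - 1*3849)) = 1/((-419 + 80)/170 + (-44506 - 3849)) = 1/((1/170)*(-339) - 48355) = 1/(-339/170 - 48355) = 1/(-8220689/170) = -170/8220689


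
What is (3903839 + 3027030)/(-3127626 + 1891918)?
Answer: -6930869/1235708 ≈ -5.6088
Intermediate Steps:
(3903839 + 3027030)/(-3127626 + 1891918) = 6930869/(-1235708) = 6930869*(-1/1235708) = -6930869/1235708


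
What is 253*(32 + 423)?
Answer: 115115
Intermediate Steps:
253*(32 + 423) = 253*455 = 115115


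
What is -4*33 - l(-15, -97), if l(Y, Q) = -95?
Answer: -37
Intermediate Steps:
-4*33 - l(-15, -97) = -4*33 - 1*(-95) = -132 + 95 = -37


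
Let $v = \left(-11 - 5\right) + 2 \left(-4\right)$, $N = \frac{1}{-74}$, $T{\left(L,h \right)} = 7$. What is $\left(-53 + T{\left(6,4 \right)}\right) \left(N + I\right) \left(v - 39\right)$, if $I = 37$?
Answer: $\frac{3965913}{37} \approx 1.0719 \cdot 10^{5}$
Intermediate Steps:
$N = - \frac{1}{74} \approx -0.013514$
$v = -24$ ($v = -16 - 8 = -24$)
$\left(-53 + T{\left(6,4 \right)}\right) \left(N + I\right) \left(v - 39\right) = \left(-53 + 7\right) \left(- \frac{1}{74} + 37\right) \left(-24 - 39\right) = \left(-46\right) \frac{2737}{74} \left(-63\right) = \left(- \frac{62951}{37}\right) \left(-63\right) = \frac{3965913}{37}$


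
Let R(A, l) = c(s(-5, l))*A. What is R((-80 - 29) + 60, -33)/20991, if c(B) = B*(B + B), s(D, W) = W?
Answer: -35574/6997 ≈ -5.0842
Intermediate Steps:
c(B) = 2*B² (c(B) = B*(2*B) = 2*B²)
R(A, l) = 2*A*l² (R(A, l) = (2*l²)*A = 2*A*l²)
R((-80 - 29) + 60, -33)/20991 = (2*((-80 - 29) + 60)*(-33)²)/20991 = (2*(-109 + 60)*1089)*(1/20991) = (2*(-49)*1089)*(1/20991) = -106722*1/20991 = -35574/6997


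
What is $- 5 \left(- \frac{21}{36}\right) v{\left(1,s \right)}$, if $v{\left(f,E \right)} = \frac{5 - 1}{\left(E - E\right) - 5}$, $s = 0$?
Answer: $- \frac{7}{3} \approx -2.3333$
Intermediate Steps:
$v{\left(f,E \right)} = - \frac{4}{5}$ ($v{\left(f,E \right)} = \frac{4}{0 - 5} = \frac{4}{-5} = 4 \left(- \frac{1}{5}\right) = - \frac{4}{5}$)
$- 5 \left(- \frac{21}{36}\right) v{\left(1,s \right)} = - 5 \left(- \frac{21}{36}\right) \left(- \frac{4}{5}\right) = - 5 \left(\left(-21\right) \frac{1}{36}\right) \left(- \frac{4}{5}\right) = \left(-5\right) \left(- \frac{7}{12}\right) \left(- \frac{4}{5}\right) = \frac{35}{12} \left(- \frac{4}{5}\right) = - \frac{7}{3}$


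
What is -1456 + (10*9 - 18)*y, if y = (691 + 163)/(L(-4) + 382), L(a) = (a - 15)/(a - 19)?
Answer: -3801952/2935 ≈ -1295.4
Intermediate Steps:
L(a) = (-15 + a)/(-19 + a)
y = 19642/8805 (y = (691 + 163)/((-15 - 4)/(-19 - 4) + 382) = 854/(-19/(-23) + 382) = 854/(-1/23*(-19) + 382) = 854/(19/23 + 382) = 854/(8805/23) = 854*(23/8805) = 19642/8805 ≈ 2.2308)
-1456 + (10*9 - 18)*y = -1456 + (10*9 - 18)*(19642/8805) = -1456 + (90 - 18)*(19642/8805) = -1456 + 72*(19642/8805) = -1456 + 471408/2935 = -3801952/2935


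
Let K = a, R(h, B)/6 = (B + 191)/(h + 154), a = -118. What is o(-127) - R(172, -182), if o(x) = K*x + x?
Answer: 2421990/163 ≈ 14859.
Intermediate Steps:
R(h, B) = 6*(191 + B)/(154 + h) (R(h, B) = 6*((B + 191)/(h + 154)) = 6*((191 + B)/(154 + h)) = 6*(191 + B)/(154 + h))
K = -118
o(x) = -117*x (o(x) = -118*x + x = -117*x)
o(-127) - R(172, -182) = -117*(-127) - 6*(191 - 182)/(154 + 172) = 14859 - 6*9/326 = 14859 - 1*27/163 = 14859 - 27/163 = 2421990/163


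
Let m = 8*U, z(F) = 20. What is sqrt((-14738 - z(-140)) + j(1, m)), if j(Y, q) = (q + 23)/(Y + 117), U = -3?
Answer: I*sqrt(205490510)/118 ≈ 121.48*I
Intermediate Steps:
m = -24 (m = 8*(-3) = -24)
j(Y, q) = (23 + q)/(117 + Y)
sqrt((-14738 - z(-140)) + j(1, m)) = sqrt((-14738 - 1*20) + (23 - 24)/(117 + 1)) = sqrt((-14738 - 20) - 1/118) = sqrt(-14758 + (1/118)*(-1)) = sqrt(-14758 - 1/118) = sqrt(-1741445/118) = I*sqrt(205490510)/118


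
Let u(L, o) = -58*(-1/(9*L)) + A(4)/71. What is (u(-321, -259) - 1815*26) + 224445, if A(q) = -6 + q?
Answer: 36358358449/205119 ≈ 1.7726e+5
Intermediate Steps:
u(L, o) = -2/71 + 58/(9*L) (u(L, o) = -58*(-1/(9*L)) + (-6 + 4)/71 = -(-58)/(9*L) - 2*1/71 = 58/(9*L) - 2/71 = -2/71 + 58/(9*L))
(u(-321, -259) - 1815*26) + 224445 = ((2/639)*(2059 - 9*(-321))/(-321) - 1815*26) + 224445 = ((2/639)*(-1/321)*(2059 + 2889) - 47190) + 224445 = ((2/639)*(-1/321)*4948 - 47190) + 224445 = (-9896/205119 - 47190) + 224445 = -9679575506/205119 + 224445 = 36358358449/205119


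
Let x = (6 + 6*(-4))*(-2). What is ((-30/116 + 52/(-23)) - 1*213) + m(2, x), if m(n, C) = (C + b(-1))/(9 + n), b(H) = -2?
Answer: -3117177/14674 ≈ -212.43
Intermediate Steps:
x = 36 (x = (6 - 24)*(-2) = -18*(-2) = 36)
m(n, C) = (-2 + C)/(9 + n) (m(n, C) = (C - 2)/(9 + n) = (-2 + C)/(9 + n))
((-30/116 + 52/(-23)) - 1*213) + m(2, x) = ((-30/116 + 52/(-23)) - 1*213) + (-2 + 36)/(9 + 2) = ((-30*1/116 + 52*(-1/23)) - 213) + 34/11 = ((-15/58 - 52/23) - 213) + (1/11)*34 = (-3361/1334 - 213) + 34/11 = -287503/1334 + 34/11 = -3117177/14674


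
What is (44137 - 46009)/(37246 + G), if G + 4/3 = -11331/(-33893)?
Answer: -190343088/3787034455 ≈ -0.050262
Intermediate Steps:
G = -101579/101679 (G = -4/3 - 11331/(-33893) = -4/3 - 11331*(-1/33893) = -4/3 + 11331/33893 = -101579/101679 ≈ -0.99902)
(44137 - 46009)/(37246 + G) = (44137 - 46009)/(37246 - 101579/101679) = -1872/3787034455/101679 = -1872*101679/3787034455 = -190343088/3787034455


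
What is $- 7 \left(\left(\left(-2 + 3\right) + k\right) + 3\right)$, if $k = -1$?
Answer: $-21$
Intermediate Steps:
$- 7 \left(\left(\left(-2 + 3\right) + k\right) + 3\right) = - 7 \left(\left(\left(-2 + 3\right) - 1\right) + 3\right) = - 7 \left(\left(1 - 1\right) + 3\right) = - 7 \left(0 + 3\right) = \left(-7\right) 3 = -21$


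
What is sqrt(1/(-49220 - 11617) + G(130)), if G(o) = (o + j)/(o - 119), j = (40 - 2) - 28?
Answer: sqrt(5699749114983)/669207 ≈ 3.5675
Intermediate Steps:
j = 10 (j = 38 - 28 = 10)
G(o) = (10 + o)/(-119 + o) (G(o) = (o + 10)/(o - 119) = (10 + o)/(-119 + o))
sqrt(1/(-49220 - 11617) + G(130)) = sqrt(1/(-49220 - 11617) + (10 + 130)/(-119 + 130)) = sqrt(1/(-60837) + 140/11) = sqrt(-1/60837 + (1/11)*140) = sqrt(-1/60837 + 140/11) = sqrt(8517169/669207) = sqrt(5699749114983)/669207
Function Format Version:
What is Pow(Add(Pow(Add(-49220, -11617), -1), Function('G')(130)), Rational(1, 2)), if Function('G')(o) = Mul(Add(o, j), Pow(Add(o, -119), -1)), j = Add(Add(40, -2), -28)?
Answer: Mul(Rational(1, 669207), Pow(5699749114983, Rational(1, 2))) ≈ 3.5675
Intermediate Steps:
j = 10 (j = Add(38, -28) = 10)
Function('G')(o) = Mul(Pow(Add(-119, o), -1), Add(10, o)) (Function('G')(o) = Mul(Add(o, 10), Pow(Add(o, -119), -1)) = Mul(Add(10, o), Pow(Add(-119, o), -1)) = Mul(Pow(Add(-119, o), -1), Add(10, o)))
Pow(Add(Pow(Add(-49220, -11617), -1), Function('G')(130)), Rational(1, 2)) = Pow(Add(Pow(Add(-49220, -11617), -1), Mul(Pow(Add(-119, 130), -1), Add(10, 130))), Rational(1, 2)) = Pow(Add(Pow(-60837, -1), Mul(Pow(11, -1), 140)), Rational(1, 2)) = Pow(Add(Rational(-1, 60837), Mul(Rational(1, 11), 140)), Rational(1, 2)) = Pow(Add(Rational(-1, 60837), Rational(140, 11)), Rational(1, 2)) = Pow(Rational(8517169, 669207), Rational(1, 2)) = Mul(Rational(1, 669207), Pow(5699749114983, Rational(1, 2)))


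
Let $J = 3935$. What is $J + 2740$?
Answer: $6675$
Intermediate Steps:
$J + 2740 = 3935 + 2740 = 6675$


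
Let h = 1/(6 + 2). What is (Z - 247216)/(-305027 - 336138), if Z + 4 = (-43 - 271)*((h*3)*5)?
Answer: 28321/73276 ≈ 0.38650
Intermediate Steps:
h = 1/8 ≈ 0.12500
Z = -2371/4 (Z = -4 + (-43 - 271)*(((1/8)*3)*5) = -4 - 471*5/4 = -4 - 314*15/8 = -4 - 2355/4 = -2371/4 ≈ -592.75)
(Z - 247216)/(-305027 - 336138) = (-2371/4 - 247216)/(-305027 - 336138) = -991235/4/(-641165) = -991235/4*(-1/641165) = 28321/73276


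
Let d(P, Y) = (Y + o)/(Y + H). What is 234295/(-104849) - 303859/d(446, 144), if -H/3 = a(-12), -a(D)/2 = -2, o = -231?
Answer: 1401802946249/3040621 ≈ 4.6103e+5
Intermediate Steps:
a(D) = 4 (a(D) = -2*(-2) = 4)
H = -12 (H = -3*4 = -12)
d(P, Y) = (-231 + Y)/(-12 + Y) (d(P, Y) = (Y - 231)/(Y - 12) = (-231 + Y)/(-12 + Y))
234295/(-104849) - 303859/d(446, 144) = 234295/(-104849) - 303859*(-12 + 144)/(-231 + 144) = 234295*(-1/104849) - 303859/(-87/132) = -234295/104849 - 303859/((1/132)*(-87)) = -234295/104849 - 303859/(-29/44) = -234295/104849 - 303859*(-44/29) = -234295/104849 + 13369796/29 = 1401802946249/3040621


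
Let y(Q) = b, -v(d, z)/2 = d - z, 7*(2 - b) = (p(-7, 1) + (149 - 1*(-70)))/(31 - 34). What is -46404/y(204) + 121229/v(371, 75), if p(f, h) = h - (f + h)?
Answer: -152345975/39664 ≈ -3840.9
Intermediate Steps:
p(f, h) = -f (p(f, h) = h + (-f - h) = -f)
b = 268/21 (b = 2 - (-1*(-7) + (149 - 1*(-70)))/(7*(31 - 34)) = 2 - (7 + (149 + 70))/(7*(-3)) = 2 - (7 + 219)*(-1)/(7*3) = 2 - 226*(-1)/(7*3) = 2 - ⅐*(-226/3) = 2 + 226/21 = 268/21 ≈ 12.762)
v(d, z) = -2*d + 2*z (v(d, z) = -2*(d - z) = -2*d + 2*z)
y(Q) = 268/21
-46404/y(204) + 121229/v(371, 75) = -46404/268/21 + 121229/(-2*371 + 2*75) = -46404*21/268 + 121229/(-742 + 150) = -243621/67 + 121229/(-592) = -243621/67 + 121229*(-1/592) = -243621/67 - 121229/592 = -152345975/39664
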